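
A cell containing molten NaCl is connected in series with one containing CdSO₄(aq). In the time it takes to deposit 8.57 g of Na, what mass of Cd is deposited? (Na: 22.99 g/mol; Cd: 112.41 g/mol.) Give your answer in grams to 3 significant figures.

n(Na) = 8.57 / 22.99 = 0.3728 mol
Na⁺ + e⁻ → Na, so n(e⁻) = 0.3728 mol
The cells are in series, so the same charge (and hence the same n(e⁻) = 0.3728 mol) passes through both.
Cd²⁺ + 2e⁻ → Cd, so n(Cd) = 0.3728 / 2 = 0.1864 mol
m(Cd) = 0.1864 × 112.41 = 21.0 g

21.0 g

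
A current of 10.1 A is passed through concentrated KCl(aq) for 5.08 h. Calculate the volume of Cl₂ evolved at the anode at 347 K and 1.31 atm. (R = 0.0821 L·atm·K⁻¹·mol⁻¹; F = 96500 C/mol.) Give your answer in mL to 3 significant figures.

20800 mL

Charge passed = 10.1 × 18288 = 1.847×10^5 C
Moles of electrons = 1.847×10^5 / 96500 = 1.914 mol
2Cl⁻ → Cl₂ + 2e⁻, so n(Cl₂) = 1.914 / 2 = 0.9570 mol
V = nRT/P = 0.9570 × 0.0821 × 347 / 1.31 = 20.81 L
= 20800 mL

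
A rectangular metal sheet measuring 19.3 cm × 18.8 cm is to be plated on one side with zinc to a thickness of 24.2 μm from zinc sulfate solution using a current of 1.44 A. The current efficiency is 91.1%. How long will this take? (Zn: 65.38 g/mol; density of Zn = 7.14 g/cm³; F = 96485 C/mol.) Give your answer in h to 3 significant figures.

3.92 h

Plated area = 19.3 × 18.8 = 362.8 cm²
Volume = 362.8 × 24.2×10⁻⁴ cm = 0.8780 cm³
m(Zn) = 0.8780 × 7.14 = 6.269 g
n(Zn) = 6.269 / 65.38 = 0.09589 mol; n(e⁻) = 2 × 0.09589 = 0.1918 mol
Q = 0.1918 × 96485 / 0.911 = 20310 C
t = 20310 / 1.44 = 14100 s = 3.92 h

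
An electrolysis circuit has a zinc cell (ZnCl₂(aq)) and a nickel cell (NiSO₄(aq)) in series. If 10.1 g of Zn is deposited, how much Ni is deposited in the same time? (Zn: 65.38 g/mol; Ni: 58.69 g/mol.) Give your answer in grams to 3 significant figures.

9.07 g

n(Zn) = 10.1 / 65.38 = 0.1545 mol
Zn²⁺ + 2e⁻ → Zn, so n(e⁻) = 2 × 0.1545 = 0.3090 mol
The cells are in series, so the same charge (and hence the same n(e⁻) = 0.3090 mol) passes through both.
Ni²⁺ + 2e⁻ → Ni, so n(Ni) = 0.3090 / 2 = 0.1545 mol
m(Ni) = 0.1545 × 58.69 = 9.07 g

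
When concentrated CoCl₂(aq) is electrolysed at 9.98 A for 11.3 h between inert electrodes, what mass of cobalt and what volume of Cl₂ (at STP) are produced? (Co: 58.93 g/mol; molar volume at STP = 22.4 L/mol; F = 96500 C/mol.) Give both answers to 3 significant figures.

Q = 9.98 × 40680 = 4.060×10^5 C; n(e⁻) = 4.060×10^5 / 96500 = 4.207 mol
Cathode: Co²⁺ + 2e⁻ → Co → n(Co) = 4.207/2 = 2.104 mol → 124 g
Anode: 2Cl⁻ → Cl₂ + 2e⁻ → n(Cl₂) = 4.207/2 = 2.104 mol → 47.1 L

124 g Co; 47.1 L Cl₂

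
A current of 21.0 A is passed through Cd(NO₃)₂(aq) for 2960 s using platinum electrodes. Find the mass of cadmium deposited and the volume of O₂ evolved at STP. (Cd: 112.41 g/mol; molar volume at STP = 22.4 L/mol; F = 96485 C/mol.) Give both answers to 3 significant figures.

36.2 g Cd; 3.61 L O₂

Q = 21.0 × 2960 = 62160 C; n(e⁻) = 62160 / 96485 = 0.6442 mol
Cathode: Cd²⁺ + 2e⁻ → Cd → n(Cd) = 0.6442/2 = 0.3221 mol → 36.2 g
Anode: 2H₂O → O₂ + 4H⁺ + 4e⁻ → n(O₂) = 0.6442/4 = 0.1611 mol → 3.61 L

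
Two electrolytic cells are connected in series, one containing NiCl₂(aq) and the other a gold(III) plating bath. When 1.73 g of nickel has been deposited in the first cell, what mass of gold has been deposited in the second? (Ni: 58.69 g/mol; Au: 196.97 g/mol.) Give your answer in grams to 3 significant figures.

n(Ni) = 1.73 / 58.69 = 0.02948 mol
Ni²⁺ + 2e⁻ → Ni, so n(e⁻) = 2 × 0.02948 = 0.05896 mol
In series, the same 0.05896 mol of electrons flows through the second cell.
Au³⁺ + 3e⁻ → Au, so n(Au) = 0.05896 / 3 = 0.01965 mol
m(Au) = 0.01965 × 196.97 = 3.87 g

3.87 g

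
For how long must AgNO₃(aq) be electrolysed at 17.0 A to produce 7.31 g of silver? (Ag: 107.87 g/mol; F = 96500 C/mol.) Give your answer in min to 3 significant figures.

6.41 min

n(Ag) = 7.31 / 107.87 = 0.06777 mol
Ag⁺ + e⁻ → Ag, so n(e⁻) = 0.06777 mol
Q = 0.06777 × 96500 = 6540 C
t = Q / I = 6540 / 17.0 = 384.7 s = 6.41 min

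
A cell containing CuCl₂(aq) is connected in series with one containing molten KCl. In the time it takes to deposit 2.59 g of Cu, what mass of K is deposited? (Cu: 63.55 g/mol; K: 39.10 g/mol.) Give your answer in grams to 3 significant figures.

n(Cu) = 2.59 / 63.55 = 0.04076 mol
Cu²⁺ + 2e⁻ → Cu, so n(e⁻) = 2 × 0.04076 = 0.08152 mol
Same current for the same time ⇒ same n(e⁻) = 0.08152 mol in both cells.
K⁺ + e⁻ → K, so n(K) = 0.08152 mol
m(K) = 0.08152 × 39.10 = 3.19 g

3.19 g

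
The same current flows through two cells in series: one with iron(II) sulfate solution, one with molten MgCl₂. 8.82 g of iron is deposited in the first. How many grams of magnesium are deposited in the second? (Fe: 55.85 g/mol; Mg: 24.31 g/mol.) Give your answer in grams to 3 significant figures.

n(Fe) = 8.82 / 55.85 = 0.1579 mol
Fe²⁺ + 2e⁻ → Fe, so n(e⁻) = 2 × 0.1579 = 0.3158 mol
Same current for the same time ⇒ same n(e⁻) = 0.3158 mol in both cells.
Mg²⁺ + 2e⁻ → Mg, so n(Mg) = 0.3158 / 2 = 0.1579 mol
m(Mg) = 0.1579 × 24.31 = 3.84 g

3.84 g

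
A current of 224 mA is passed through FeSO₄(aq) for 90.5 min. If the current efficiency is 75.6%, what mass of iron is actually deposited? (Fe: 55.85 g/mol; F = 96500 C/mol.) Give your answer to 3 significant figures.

Q = 0.224 × 5430 = 1216 C
n(e⁻) = 1216 / 96500 = 0.01260 mol
Fe²⁺ + 2e⁻ → Fe, so theoretical m(Fe) = 0.006300 × 55.85 = 0.3519 g
Actual mass = 75.6% × 0.3519 = 0.266 g

0.266 g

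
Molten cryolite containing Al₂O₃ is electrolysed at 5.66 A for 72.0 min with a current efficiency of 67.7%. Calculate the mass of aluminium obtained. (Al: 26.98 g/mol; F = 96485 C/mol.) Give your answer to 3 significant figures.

1.54 g

Q = 5.66 × 4320 = 24450 C
n(e⁻) = 24450 / 96485 = 0.2534 mol
Al³⁺ + 3e⁻ → Al, so theoretical m(Al) = 0.08447 × 26.98 = 2.279 g
Actual mass = 67.7% × 2.279 = 1.54 g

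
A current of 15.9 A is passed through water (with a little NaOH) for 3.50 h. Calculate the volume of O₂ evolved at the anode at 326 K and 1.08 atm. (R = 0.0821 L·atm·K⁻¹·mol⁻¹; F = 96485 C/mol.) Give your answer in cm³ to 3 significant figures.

Q = It = 15.9 × 12600 = 2.003×10^5 C
n(e⁻) = 2.003×10^5 / 96485 = 2.076 mol
2H₂O → O₂ + 4H⁺ + 4e⁻, so n(O₂) = 2.076 / 4 = 0.5190 mol
V = nRT/P = 0.5190 × 0.0821 × 326 / 1.08 = 12.86 L
= 12900 cm³

12900 cm³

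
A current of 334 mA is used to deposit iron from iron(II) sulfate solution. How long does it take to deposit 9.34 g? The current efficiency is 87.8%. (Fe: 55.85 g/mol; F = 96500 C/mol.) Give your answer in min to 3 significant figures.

1830 min

n(Fe) = 9.34 / 55.85 = 0.1672 mol
Fe²⁺ + 2e⁻ → Fe, so n(e⁻) = 2 × 0.1672 = 0.3344 mol
Q = 0.3344 × 96500 / 0.878 = 36750 C
t = Q / I = 36750 / 0.334 = 1.100×10^5 s = 1830 min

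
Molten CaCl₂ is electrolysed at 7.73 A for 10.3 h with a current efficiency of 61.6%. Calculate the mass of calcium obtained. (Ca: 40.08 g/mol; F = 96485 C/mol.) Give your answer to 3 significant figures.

Q = 7.73 × 37080 = 2.866×10^5 C
n(e⁻) = 2.866×10^5 / 96485 = 2.970 mol
Ca²⁺ + 2e⁻ → Ca, so theoretical m(Ca) = 1.485 × 40.08 = 59.52 g
Actual mass = 61.6% × 59.52 = 36.7 g

36.7 g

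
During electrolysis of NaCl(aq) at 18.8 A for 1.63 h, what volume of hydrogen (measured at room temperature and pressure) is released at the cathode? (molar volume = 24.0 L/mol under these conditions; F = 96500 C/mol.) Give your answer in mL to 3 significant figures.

Q = It = 18.8 × 5868 = 1.103×10^5 C
Moles of electrons = 1.103×10^5 / 96500 = 1.143 mol
2H⁺ + 2e⁻ → H₂, so n(H₂) = 1.143 / 2 = 0.5715 mol
V = 0.5715 × 24.0 = 13.72 L
= 13700 mL

13700 mL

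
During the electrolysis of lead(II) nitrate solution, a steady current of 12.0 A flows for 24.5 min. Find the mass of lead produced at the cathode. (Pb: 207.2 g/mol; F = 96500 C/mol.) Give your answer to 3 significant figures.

Charge passed = 12.0 × 1470 = 17640 C
Moles of electrons = 17640 / 96500 = 0.1828 mol
Pb²⁺ + 2e⁻ → Pb, so n(Pb) = 0.1828 / 2 = 0.09140 mol
m = 0.09140 × 207.2 = 18.9 g

18.9 g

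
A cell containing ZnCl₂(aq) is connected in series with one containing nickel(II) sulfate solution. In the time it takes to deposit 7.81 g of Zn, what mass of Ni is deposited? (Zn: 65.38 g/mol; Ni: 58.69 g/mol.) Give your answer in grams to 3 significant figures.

7.01 g

n(Zn) = 7.81 / 65.38 = 0.1195 mol
Zn²⁺ + 2e⁻ → Zn, so n(e⁻) = 2 × 0.1195 = 0.2390 mol
Same current for the same time ⇒ same n(e⁻) = 0.2390 mol in both cells.
Ni²⁺ + 2e⁻ → Ni, so n(Ni) = 0.2390 / 2 = 0.1195 mol
m(Ni) = 0.1195 × 58.69 = 7.01 g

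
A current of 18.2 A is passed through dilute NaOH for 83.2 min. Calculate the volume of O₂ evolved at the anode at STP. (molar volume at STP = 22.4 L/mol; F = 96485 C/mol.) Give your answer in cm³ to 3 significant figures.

Charge passed = 18.2 × 4992 = 90850 C
Moles of electrons = 90850 / 96485 = 0.9416 mol
2H₂O → O₂ + 4H⁺ + 4e⁻, so n(O₂) = 0.9416 / 4 = 0.2354 mol
V = 0.2354 × 22.4 = 5.273 L
= 5270 cm³

5270 cm³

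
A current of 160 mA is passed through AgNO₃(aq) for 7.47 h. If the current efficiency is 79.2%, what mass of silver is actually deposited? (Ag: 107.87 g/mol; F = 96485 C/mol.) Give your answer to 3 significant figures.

3.81 g

Q = 0.160 × 26892 = 4303 C
n(e⁻) = 4303 / 96485 = 0.04460 mol
Ag⁺ + e⁻ → Ag, so theoretical m(Ag) = 0.04460 × 107.87 = 4.811 g
Actual mass = 79.2% × 4.811 = 3.81 g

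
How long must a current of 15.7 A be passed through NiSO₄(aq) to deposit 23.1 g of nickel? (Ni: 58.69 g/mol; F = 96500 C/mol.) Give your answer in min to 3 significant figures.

n(Ni) = 23.1 / 58.69 = 0.3936 mol
Ni²⁺ + 2e⁻ → Ni, so n(e⁻) = 2 × 0.3936 = 0.7872 mol
Q = 0.7872 × 96500 = 75960 C
t = Q / I = 75960 / 15.7 = 4838 s = 80.6 min

80.6 min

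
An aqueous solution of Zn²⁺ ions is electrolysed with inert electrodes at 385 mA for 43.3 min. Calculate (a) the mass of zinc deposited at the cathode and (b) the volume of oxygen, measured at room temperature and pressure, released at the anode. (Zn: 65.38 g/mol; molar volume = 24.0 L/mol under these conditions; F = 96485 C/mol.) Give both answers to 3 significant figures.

0.339 g Zn; 0.0622 L O₂

Q = 0.385 × 2598 = 1000 C; n(e⁻) = 1000 / 96485 = 0.01036 mol
Cathode: Zn²⁺ + 2e⁻ → Zn → n(Zn) = 0.01036/2 = 0.005180 mol → 0.339 g
Anode: 2H₂O → O₂ + 4H⁺ + 4e⁻ → n(O₂) = 0.01036/4 = 0.002590 mol → 0.0622 L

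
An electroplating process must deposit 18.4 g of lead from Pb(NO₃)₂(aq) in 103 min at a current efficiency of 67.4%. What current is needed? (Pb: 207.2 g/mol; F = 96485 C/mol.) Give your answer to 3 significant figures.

4.11 A

n(Pb) = 18.4 / 207.2 = 0.08880 mol
Pb²⁺ + 2e⁻ → Pb, so n(e⁻) = 2 × 0.08880 = 0.1776 mol
Q = 0.1776 × 96485 / 0.674 = 25420 C
I = Q / t = 25420 / 6180 s = 4.11 A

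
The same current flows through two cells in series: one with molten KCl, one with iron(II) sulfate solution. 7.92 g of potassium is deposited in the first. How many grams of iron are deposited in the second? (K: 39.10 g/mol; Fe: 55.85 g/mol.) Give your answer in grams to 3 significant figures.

n(K) = 7.92 / 39.10 = 0.2026 mol
K⁺ + e⁻ → K, so n(e⁻) = 0.2026 mol
Since the cells are in series, n(e⁻) in the Fe cell is also 0.2026 mol.
Fe²⁺ + 2e⁻ → Fe, so n(Fe) = 0.2026 / 2 = 0.1013 mol
m(Fe) = 0.1013 × 55.85 = 5.66 g

5.66 g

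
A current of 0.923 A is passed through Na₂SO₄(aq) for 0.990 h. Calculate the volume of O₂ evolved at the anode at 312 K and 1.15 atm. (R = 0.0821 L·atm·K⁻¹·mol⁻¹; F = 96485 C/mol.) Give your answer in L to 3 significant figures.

0.190 L

Charge passed = 0.923 × 3564 = 3290 C
Moles of electrons = 3290 / 96485 = 0.03410 mol
2H₂O → O₂ + 4H⁺ + 4e⁻, so n(O₂) = 0.03410 / 4 = 0.008525 mol
V = nRT/P = 0.008525 × 0.0821 × 312 / 1.15 = 0.1899 L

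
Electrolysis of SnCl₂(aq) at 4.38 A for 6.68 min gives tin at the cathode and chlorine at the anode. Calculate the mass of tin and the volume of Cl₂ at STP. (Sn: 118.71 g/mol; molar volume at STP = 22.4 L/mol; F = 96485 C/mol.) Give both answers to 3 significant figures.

1.08 g Sn; 0.204 L Cl₂

Q = 4.38 × 400.8 = 1756 C; n(e⁻) = 1756 / 96485 = 0.01820 mol
Cathode: Sn²⁺ + 2e⁻ → Sn → n(Sn) = 0.01820/2 = 0.009100 mol → 1.08 g
Anode: 2Cl⁻ → Cl₂ + 2e⁻ → n(Cl₂) = 0.01820/2 = 0.009100 mol → 0.204 L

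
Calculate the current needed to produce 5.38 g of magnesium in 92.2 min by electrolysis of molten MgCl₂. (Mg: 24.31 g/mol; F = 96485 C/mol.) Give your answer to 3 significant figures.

n(Mg) = 5.38 / 24.31 = 0.2213 mol
Mg²⁺ + 2e⁻ → Mg, so n(e⁻) = 2 × 0.2213 = 0.4426 mol
Q = 0.4426 × 96485 = 42700 C
I = Q / t = 42700 / 5532 s = 7.72 A

7.72 A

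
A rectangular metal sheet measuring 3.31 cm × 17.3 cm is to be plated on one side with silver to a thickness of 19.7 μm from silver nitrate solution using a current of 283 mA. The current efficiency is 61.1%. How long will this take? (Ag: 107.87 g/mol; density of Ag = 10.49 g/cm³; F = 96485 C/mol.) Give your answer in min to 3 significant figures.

102 min

Plated area = 3.31 × 17.3 = 57.26 cm²
Volume = 57.26 × 19.7×10⁻⁴ cm = 0.1128 cm³
m(Ag) = 0.1128 × 10.49 = 1.183 g
n(Ag) = 1.183 / 107.87 = 0.01097 mol; n(e⁻) = 0.01097 mol
Q = 0.01097 × 96485 / 0.611 = 1732 C
t = 1732 / 0.283 = 6120 s = 102 min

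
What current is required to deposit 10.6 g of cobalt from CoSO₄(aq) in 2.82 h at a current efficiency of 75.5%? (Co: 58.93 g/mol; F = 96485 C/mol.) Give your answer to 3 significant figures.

n(Co) = 10.6 / 58.93 = 0.1799 mol
Co²⁺ + 2e⁻ → Co, so n(e⁻) = 2 × 0.1799 = 0.3598 mol
Q = 0.3598 × 96485 / 0.755 = 45980 C
I = Q / t = 45980 / 10152 s = 4.53 A

4.53 A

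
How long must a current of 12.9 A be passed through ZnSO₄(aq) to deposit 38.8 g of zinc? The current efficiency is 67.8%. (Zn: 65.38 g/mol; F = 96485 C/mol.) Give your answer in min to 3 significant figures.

218 min

n(Zn) = 38.8 / 65.38 = 0.5935 mol
Zn²⁺ + 2e⁻ → Zn, so n(e⁻) = 2 × 0.5935 = 1.187 mol
Q = 1.187 × 96485 / 0.678 = 1.689×10^5 C
t = Q / I = 1.689×10^5 / 12.9 = 13090 s = 218 min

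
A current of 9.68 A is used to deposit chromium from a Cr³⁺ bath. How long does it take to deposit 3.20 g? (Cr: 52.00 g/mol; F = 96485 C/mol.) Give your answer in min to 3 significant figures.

30.7 min

n(Cr) = 3.20 / 52.00 = 0.06154 mol
Cr³⁺ + 3e⁻ → Cr, so n(e⁻) = 3 × 0.06154 = 0.1846 mol
Q = 0.1846 × 96485 = 17810 C
t = Q / I = 17810 / 9.68 = 1840 s = 30.7 min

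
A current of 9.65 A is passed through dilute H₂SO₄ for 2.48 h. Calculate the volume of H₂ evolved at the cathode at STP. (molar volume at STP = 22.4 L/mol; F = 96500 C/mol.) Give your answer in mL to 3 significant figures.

10000 mL

Charge passed = 9.65 × 8928 = 86160 C
Moles of electrons = 86160 / 96500 = 0.8928 mol
2H⁺ + 2e⁻ → H₂, so n(H₂) = 0.8928 / 2 = 0.4464 mol
V = 0.4464 × 22.4 = 9.999 L
= 10000 mL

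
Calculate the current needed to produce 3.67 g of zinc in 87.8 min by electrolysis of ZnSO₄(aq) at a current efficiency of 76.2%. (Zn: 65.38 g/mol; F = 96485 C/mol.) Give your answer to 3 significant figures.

n(Zn) = 3.67 / 65.38 = 0.05613 mol
Zn²⁺ + 2e⁻ → Zn, so n(e⁻) = 2 × 0.05613 = 0.1123 mol
Q = 0.1123 × 96485 / 0.762 = 14220 C
I = Q / t = 14220 / 5268 s = 2.70 A

2.70 A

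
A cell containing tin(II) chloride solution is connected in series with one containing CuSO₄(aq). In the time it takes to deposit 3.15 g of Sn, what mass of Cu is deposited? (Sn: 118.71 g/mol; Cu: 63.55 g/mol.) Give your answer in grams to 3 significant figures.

n(Sn) = 3.15 / 118.71 = 0.02654 mol
Sn²⁺ + 2e⁻ → Sn, so n(e⁻) = 2 × 0.02654 = 0.05308 mol
The cells are in series, so the same charge (and hence the same n(e⁻) = 0.05308 mol) passes through both.
Cu²⁺ + 2e⁻ → Cu, so n(Cu) = 0.05308 / 2 = 0.02654 mol
m(Cu) = 0.02654 × 63.55 = 1.69 g

1.69 g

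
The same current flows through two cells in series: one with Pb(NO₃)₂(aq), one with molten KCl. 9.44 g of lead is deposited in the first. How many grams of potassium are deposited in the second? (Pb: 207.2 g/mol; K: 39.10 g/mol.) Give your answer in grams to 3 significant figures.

n(Pb) = 9.44 / 207.2 = 0.04556 mol
Pb²⁺ + 2e⁻ → Pb, so n(e⁻) = 2 × 0.04556 = 0.09112 mol
In series, the same 0.09112 mol of electrons flows through the second cell.
K⁺ + e⁻ → K, so n(K) = 0.09112 mol
m(K) = 0.09112 × 39.10 = 3.56 g

3.56 g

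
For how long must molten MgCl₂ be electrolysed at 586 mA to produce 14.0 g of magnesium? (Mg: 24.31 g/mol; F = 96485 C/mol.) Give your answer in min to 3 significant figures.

n(Mg) = 14.0 / 24.31 = 0.5759 mol
Mg²⁺ + 2e⁻ → Mg, so n(e⁻) = 2 × 0.5759 = 1.152 mol
Q = 1.152 × 96485 = 1.112×10^5 C
t = Q / I = 1.112×10^5 / 0.586 = 1.898×10^5 s = 3160 min

3160 min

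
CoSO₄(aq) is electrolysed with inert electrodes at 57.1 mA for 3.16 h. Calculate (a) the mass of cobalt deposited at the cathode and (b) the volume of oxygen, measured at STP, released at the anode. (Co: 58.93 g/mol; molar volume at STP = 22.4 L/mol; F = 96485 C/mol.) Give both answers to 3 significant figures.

Q = 0.0571 × 11376 = 649.6 C; n(e⁻) = 649.6 / 96485 = 0.006733 mol
Cathode: Co²⁺ + 2e⁻ → Co → n(Co) = 0.006733/2 = 0.003367 mol → 0.198 g
Anode: 2H₂O → O₂ + 4H⁺ + 4e⁻ → n(O₂) = 0.006733/4 = 0.001683 mol → 0.0377 L

0.198 g Co; 0.0377 L O₂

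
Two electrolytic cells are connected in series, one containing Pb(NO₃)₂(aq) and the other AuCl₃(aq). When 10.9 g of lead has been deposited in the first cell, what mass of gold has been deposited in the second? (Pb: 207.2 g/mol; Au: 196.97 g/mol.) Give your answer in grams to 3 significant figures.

n(Pb) = 10.9 / 207.2 = 0.05261 mol
Pb²⁺ + 2e⁻ → Pb, so n(e⁻) = 2 × 0.05261 = 0.1052 mol
Since the cells are in series, n(e⁻) in the Au cell is also 0.1052 mol.
Au³⁺ + 3e⁻ → Au, so n(Au) = 0.1052 / 3 = 0.03507 mol
m(Au) = 0.03507 × 196.97 = 6.91 g

6.91 g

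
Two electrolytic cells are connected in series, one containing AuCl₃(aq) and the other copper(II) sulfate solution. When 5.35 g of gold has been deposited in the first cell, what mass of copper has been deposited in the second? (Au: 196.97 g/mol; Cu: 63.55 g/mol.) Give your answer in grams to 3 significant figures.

2.59 g

n(Au) = 5.35 / 196.97 = 0.02716 mol
Au³⁺ + 3e⁻ → Au, so n(e⁻) = 3 × 0.02716 = 0.08148 mol
Since the cells are in series, n(e⁻) in the Cu cell is also 0.08148 mol.
Cu²⁺ + 2e⁻ → Cu, so n(Cu) = 0.08148 / 2 = 0.04074 mol
m(Cu) = 0.04074 × 63.55 = 2.59 g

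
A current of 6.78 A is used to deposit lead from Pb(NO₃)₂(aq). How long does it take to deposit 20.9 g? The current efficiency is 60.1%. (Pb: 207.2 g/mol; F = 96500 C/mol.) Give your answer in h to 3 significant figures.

n(Pb) = 20.9 / 207.2 = 0.1009 mol
Pb²⁺ + 2e⁻ → Pb, so n(e⁻) = 2 × 0.1009 = 0.2018 mol
Q = 0.2018 × 96500 / 0.601 = 32400 C
t = Q / I = 32400 / 6.78 = 4779 s = 1.33 h

1.33 h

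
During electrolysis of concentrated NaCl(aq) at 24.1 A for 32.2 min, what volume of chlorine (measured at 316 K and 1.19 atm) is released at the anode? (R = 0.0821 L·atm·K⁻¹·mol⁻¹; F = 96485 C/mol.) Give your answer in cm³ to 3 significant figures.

5260 cm³

Q = 24.1 A × 1932 s = 46560 C
Moles of electrons = 46560 / 96485 = 0.4826 mol
2Cl⁻ → Cl₂ + 2e⁻, so n(Cl₂) = 0.4826 / 2 = 0.2413 mol
V = nRT/P = 0.2413 × 0.0821 × 316 / 1.19 = 5.261 L
= 5260 cm³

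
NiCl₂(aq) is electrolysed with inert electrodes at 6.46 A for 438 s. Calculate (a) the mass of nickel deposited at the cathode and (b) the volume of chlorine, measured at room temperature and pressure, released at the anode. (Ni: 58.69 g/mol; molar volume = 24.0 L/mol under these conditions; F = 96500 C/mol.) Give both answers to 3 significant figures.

0.860 g Ni; 0.352 L Cl₂

Q = 6.46 × 438 = 2829 C; n(e⁻) = 2829 / 96500 = 0.02932 mol
Cathode: Ni²⁺ + 2e⁻ → Ni → n(Ni) = 0.02932/2 = 0.01466 mol → 0.860 g
Anode: 2Cl⁻ → Cl₂ + 2e⁻ → n(Cl₂) = 0.02932/2 = 0.01466 mol → 0.352 L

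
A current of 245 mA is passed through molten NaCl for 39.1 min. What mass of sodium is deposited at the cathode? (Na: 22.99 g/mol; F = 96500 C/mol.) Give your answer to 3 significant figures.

0.137 g

Q = It = 0.245 × 2346 = 574.8 C
Moles of electrons = 574.8 / 96500 = 0.005956 mol
Na⁺ + e⁻ → Na, so n(Na) = 0.005956 mol
m = 0.005956 × 22.99 = 0.137 g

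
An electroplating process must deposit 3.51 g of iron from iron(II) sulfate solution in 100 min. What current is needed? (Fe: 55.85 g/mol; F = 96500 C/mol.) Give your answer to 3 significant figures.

2.02 A

n(Fe) = 3.51 / 55.85 = 0.06285 mol
Fe²⁺ + 2e⁻ → Fe, so n(e⁻) = 2 × 0.06285 = 0.1257 mol
Q = 0.1257 × 96500 = 12130 C
I = Q / t = 12130 / 6000 s = 2.02 A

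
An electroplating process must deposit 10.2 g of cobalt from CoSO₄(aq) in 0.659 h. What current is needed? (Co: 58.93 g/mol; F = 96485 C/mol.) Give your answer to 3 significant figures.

n(Co) = 10.2 / 58.93 = 0.1731 mol
Co²⁺ + 2e⁻ → Co, so n(e⁻) = 2 × 0.1731 = 0.3462 mol
Q = 0.3462 × 96485 = 33400 C
I = Q / t = 33400 / 2372.4 s = 14.1 A

14.1 A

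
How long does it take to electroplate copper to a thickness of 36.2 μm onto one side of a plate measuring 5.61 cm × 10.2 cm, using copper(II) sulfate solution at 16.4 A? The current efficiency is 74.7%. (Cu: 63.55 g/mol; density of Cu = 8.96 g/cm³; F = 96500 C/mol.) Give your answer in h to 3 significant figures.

Plated area = 5.61 × 10.2 = 57.22 cm²
Volume = 57.22 × 36.2×10⁻⁴ cm = 0.2071 cm³
m(Cu) = 0.2071 × 8.96 = 1.856 g
n(Cu) = 1.856 / 63.55 = 0.02921 mol; n(e⁻) = 2 × 0.02921 = 0.05842 mol
Q = 0.05842 × 96500 / 0.747 = 7547 C
t = 7547 / 16.4 = 460.2 s = 0.128 h

0.128 h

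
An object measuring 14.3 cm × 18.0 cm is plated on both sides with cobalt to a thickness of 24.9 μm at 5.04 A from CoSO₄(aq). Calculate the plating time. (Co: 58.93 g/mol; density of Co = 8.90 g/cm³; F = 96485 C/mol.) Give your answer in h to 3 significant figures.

2.06 h

Plated area = 2 × 14.3 × 18.0 = 514.8 cm²
Volume = 514.8 × 24.9×10⁻⁴ cm = 1.282 cm³
m(Co) = 1.282 × 8.90 = 11.41 g
n(Co) = 11.41 / 58.93 = 0.1936 mol; n(e⁻) = 2 × 0.1936 = 0.3872 mol
Q = 0.3872 × 96485 = 37360 C
t = 37360 / 5.04 = 7413 s = 2.06 h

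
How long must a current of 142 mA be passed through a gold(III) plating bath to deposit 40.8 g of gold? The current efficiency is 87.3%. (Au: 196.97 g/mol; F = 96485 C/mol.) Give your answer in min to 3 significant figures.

8060 min

n(Au) = 40.8 / 196.97 = 0.2071 mol
Au³⁺ + 3e⁻ → Au, so n(e⁻) = 3 × 0.2071 = 0.6213 mol
Q = 0.6213 × 96485 / 0.873 = 68670 C
t = Q / I = 68670 / 0.142 = 4.836×10^5 s = 8060 min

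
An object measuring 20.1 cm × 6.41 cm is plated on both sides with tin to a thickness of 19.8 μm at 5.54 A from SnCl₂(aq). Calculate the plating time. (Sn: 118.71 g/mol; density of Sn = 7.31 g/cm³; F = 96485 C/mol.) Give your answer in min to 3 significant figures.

Plated area = 2 × 20.1 × 6.41 = 257.7 cm²
Volume = 257.7 × 19.8×10⁻⁴ cm = 0.5102 cm³
m(Sn) = 0.5102 × 7.31 = 3.730 g
n(Sn) = 3.730 / 118.71 = 0.03142 mol; n(e⁻) = 2 × 0.03142 = 0.06284 mol
Q = 0.06284 × 96485 = 6063 C
t = 6063 / 5.54 = 1094 s = 18.2 min

18.2 min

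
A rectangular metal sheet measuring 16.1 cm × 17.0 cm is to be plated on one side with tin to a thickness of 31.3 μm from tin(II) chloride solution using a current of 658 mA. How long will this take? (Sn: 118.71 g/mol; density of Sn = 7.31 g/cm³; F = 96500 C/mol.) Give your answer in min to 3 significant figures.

258 min

Plated area = 16.1 × 17.0 = 273.7 cm²
Volume = 273.7 × 31.3×10⁻⁴ cm = 0.8567 cm³
m(Sn) = 0.8567 × 7.31 = 6.262 g
n(Sn) = 6.262 / 118.71 = 0.05275 mol; n(e⁻) = 2 × 0.05275 = 0.1055 mol
Q = 0.1055 × 96500 = 10180 C
t = 10180 / 0.658 = 15470 s = 258 min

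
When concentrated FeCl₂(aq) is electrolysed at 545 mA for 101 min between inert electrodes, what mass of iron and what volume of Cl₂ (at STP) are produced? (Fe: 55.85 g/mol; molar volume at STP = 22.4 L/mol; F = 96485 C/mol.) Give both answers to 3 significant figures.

Q = 0.545 × 6060 = 3303 C; n(e⁻) = 3303 / 96485 = 0.03423 mol
Cathode: Fe²⁺ + 2e⁻ → Fe → n(Fe) = 0.03423/2 = 0.01712 mol → 0.956 g
Anode: 2Cl⁻ → Cl₂ + 2e⁻ → n(Cl₂) = 0.03423/2 = 0.01712 mol → 0.383 L

0.956 g Fe; 0.383 L Cl₂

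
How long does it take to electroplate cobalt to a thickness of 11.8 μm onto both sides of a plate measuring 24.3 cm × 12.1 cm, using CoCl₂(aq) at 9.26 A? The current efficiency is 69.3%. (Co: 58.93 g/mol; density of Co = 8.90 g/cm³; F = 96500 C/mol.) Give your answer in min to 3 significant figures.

Plated area = 2 × 24.3 × 12.1 = 588.1 cm²
Volume = 588.1 × 11.8×10⁻⁴ cm = 0.6940 cm³
m(Co) = 0.6940 × 8.90 = 6.177 g
n(Co) = 6.177 / 58.93 = 0.1048 mol; n(e⁻) = 2 × 0.1048 = 0.2096 mol
Q = 0.2096 × 96500 / 0.693 = 29190 C
t = 29190 / 9.26 = 3152 s = 52.5 min

52.5 min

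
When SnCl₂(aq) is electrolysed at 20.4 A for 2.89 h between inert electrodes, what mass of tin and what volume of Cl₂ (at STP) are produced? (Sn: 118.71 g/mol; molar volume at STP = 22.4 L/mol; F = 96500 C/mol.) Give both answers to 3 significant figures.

131 g Sn; 24.6 L Cl₂

Q = 20.4 × 10404 = 2.122×10^5 C; n(e⁻) = 2.122×10^5 / 96500 = 2.199 mol
Cathode: Sn²⁺ + 2e⁻ → Sn → n(Sn) = 2.199/2 = 1.100 mol → 131 g
Anode: 2Cl⁻ → Cl₂ + 2e⁻ → n(Cl₂) = 2.199/2 = 1.100 mol → 24.6 L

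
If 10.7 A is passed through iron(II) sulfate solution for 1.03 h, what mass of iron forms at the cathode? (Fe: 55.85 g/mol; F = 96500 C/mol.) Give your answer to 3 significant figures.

11.5 g

Q = It = 10.7 × 3708 = 39680 C
n(e⁻) = Q/F = 39680/96500 = 0.4112 mol
Fe²⁺ + 2e⁻ → Fe, so n(Fe) = 0.4112 / 2 = 0.2056 mol
m = 0.2056 × 55.85 = 11.5 g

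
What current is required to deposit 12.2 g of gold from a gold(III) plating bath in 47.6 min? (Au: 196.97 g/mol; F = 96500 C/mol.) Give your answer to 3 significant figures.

6.28 A

n(Au) = 12.2 / 196.97 = 0.06194 mol
Au³⁺ + 3e⁻ → Au, so n(e⁻) = 3 × 0.06194 = 0.1858 mol
Q = 0.1858 × 96500 = 17930 C
I = Q / t = 17930 / 2856 s = 6.28 A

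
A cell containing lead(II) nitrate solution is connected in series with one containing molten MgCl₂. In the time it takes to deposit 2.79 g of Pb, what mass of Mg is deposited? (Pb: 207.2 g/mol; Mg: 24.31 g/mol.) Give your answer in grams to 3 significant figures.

n(Pb) = 2.79 / 207.2 = 0.01347 mol
Pb²⁺ + 2e⁻ → Pb, so n(e⁻) = 2 × 0.01347 = 0.02694 mol
The cells are in series, so the same charge (and hence the same n(e⁻) = 0.02694 mol) passes through both.
Mg²⁺ + 2e⁻ → Mg, so n(Mg) = 0.02694 / 2 = 0.01347 mol
m(Mg) = 0.01347 × 24.31 = 0.327 g

0.327 g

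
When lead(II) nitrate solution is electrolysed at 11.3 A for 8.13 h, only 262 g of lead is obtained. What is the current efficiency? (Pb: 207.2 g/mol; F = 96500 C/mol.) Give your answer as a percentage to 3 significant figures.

Q = 11.3 × 29268 = 3.307×10^5 C
n(e⁻) = 3.307×10^5 / 96500 = 3.427 mol
Pb²⁺ + 2e⁻ → Pb, so theoretical n(Pb) = 1.714 mol → 355.1 g
Efficiency = 262 / 355.1 = 0.7378 = 73.8%

73.8%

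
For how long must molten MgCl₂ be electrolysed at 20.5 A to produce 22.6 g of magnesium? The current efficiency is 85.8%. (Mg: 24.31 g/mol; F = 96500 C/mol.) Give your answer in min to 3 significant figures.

n(Mg) = 22.6 / 24.31 = 0.9297 mol
Mg²⁺ + 2e⁻ → Mg, so n(e⁻) = 2 × 0.9297 = 1.859 mol
Q = 1.859 × 96500 / 0.858 = 2.091×10^5 C
t = Q / I = 2.091×10^5 / 20.5 = 10200 s = 170 min

170 min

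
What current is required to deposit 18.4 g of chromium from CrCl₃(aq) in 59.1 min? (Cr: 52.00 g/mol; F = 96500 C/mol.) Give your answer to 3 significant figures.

n(Cr) = 18.4 / 52.00 = 0.3538 mol
Cr³⁺ + 3e⁻ → Cr, so n(e⁻) = 3 × 0.3538 = 1.061 mol
Q = 1.061 × 96500 = 1.024×10^5 C
I = Q / t = 1.024×10^5 / 3546 s = 28.9 A

28.9 A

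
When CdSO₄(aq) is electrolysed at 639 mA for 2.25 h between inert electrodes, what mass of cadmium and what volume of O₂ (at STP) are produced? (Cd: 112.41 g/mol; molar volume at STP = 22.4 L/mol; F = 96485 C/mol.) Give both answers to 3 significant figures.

Q = 0.639 × 8100 = 5176 C; n(e⁻) = 5176 / 96485 = 0.05365 mol
Cathode: Cd²⁺ + 2e⁻ → Cd → n(Cd) = 0.05365/2 = 0.02683 mol → 3.02 g
Anode: 2H₂O → O₂ + 4H⁺ + 4e⁻ → n(O₂) = 0.05365/4 = 0.01341 mol → 0.300 L

3.02 g Cd; 0.300 L O₂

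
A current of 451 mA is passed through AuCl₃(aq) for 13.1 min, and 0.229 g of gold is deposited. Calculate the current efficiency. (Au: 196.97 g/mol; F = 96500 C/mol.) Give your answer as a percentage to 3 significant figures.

Q = 0.451 × 786 = 354.5 C
n(e⁻) = 354.5 / 96500 = 0.003674 mol
Au³⁺ + 3e⁻ → Au, so theoretical n(Au) = 0.001225 mol → 0.2413 g
Efficiency = 0.229 / 0.2413 = 0.9490 = 94.9%

94.9%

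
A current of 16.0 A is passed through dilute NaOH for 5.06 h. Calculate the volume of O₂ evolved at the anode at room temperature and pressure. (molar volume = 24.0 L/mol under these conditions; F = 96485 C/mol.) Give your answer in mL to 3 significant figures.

18100 mL

Q = It = 16.0 × 18216 = 2.915×10^5 C
n(e⁻) = Q/F = 2.915×10^5/96485 = 3.021 mol
2H₂O → O₂ + 4H⁺ + 4e⁻, so n(O₂) = 3.021 / 4 = 0.7553 mol
V = 0.7553 × 24.0 = 18.13 L
= 18100 mL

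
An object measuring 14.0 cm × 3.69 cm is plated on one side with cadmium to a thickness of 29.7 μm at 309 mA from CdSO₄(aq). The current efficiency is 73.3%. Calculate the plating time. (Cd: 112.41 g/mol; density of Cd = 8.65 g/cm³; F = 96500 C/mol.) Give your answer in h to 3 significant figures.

Plated area = 14.0 × 3.69 = 51.66 cm²
Volume = 51.66 × 29.7×10⁻⁴ cm = 0.1534 cm³
m(Cd) = 0.1534 × 8.65 = 1.327 g
n(Cd) = 1.327 / 112.41 = 0.01180 mol; n(e⁻) = 2 × 0.01180 = 0.02360 mol
Q = 0.02360 × 96500 / 0.733 = 3107 C
t = 3107 / 0.309 = 10060 s = 2.79 h

2.79 h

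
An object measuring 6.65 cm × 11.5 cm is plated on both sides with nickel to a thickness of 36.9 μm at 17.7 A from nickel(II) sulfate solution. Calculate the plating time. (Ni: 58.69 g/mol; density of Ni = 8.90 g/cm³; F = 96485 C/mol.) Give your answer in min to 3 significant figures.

15.6 min

Plated area = 2 × 6.65 × 11.5 = 153.0 cm²
Volume = 153.0 × 36.9×10⁻⁴ cm = 0.5646 cm³
m(Ni) = 0.5646 × 8.90 = 5.025 g
n(Ni) = 5.025 / 58.69 = 0.08562 mol; n(e⁻) = 2 × 0.08562 = 0.1712 mol
Q = 0.1712 × 96485 = 16520 C
t = 16520 / 17.7 = 933.3 s = 15.6 min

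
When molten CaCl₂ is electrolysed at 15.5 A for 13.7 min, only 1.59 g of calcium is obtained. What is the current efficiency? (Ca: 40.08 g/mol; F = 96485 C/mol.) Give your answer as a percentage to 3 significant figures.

Q = 15.5 × 822 = 12740 C
n(e⁻) = 12740 / 96485 = 0.1320 mol
Ca²⁺ + 2e⁻ → Ca, so theoretical n(Ca) = 0.06600 mol → 2.645 g
Efficiency = 1.59 / 2.645 = 0.6011 = 60.1%

60.1%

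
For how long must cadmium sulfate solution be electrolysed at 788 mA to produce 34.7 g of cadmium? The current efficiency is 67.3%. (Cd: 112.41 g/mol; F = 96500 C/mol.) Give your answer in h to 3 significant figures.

31.2 h

n(Cd) = 34.7 / 112.41 = 0.3087 mol
Cd²⁺ + 2e⁻ → Cd, so n(e⁻) = 2 × 0.3087 = 0.6174 mol
Q = 0.6174 × 96500 / 0.673 = 88530 C
t = Q / I = 88530 / 0.788 = 1.123×10^5 s = 31.2 h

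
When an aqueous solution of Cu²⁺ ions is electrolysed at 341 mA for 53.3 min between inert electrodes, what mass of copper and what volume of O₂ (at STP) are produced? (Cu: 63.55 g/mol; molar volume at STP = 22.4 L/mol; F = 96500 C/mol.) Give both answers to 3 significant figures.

Q = 0.341 × 3198 = 1091 C; n(e⁻) = 1091 / 96500 = 0.01131 mol
Cathode: Cu²⁺ + 2e⁻ → Cu → n(Cu) = 0.01131/2 = 0.005655 mol → 0.359 g
Anode: 2H₂O → O₂ + 4H⁺ + 4e⁻ → n(O₂) = 0.01131/4 = 0.002828 mol → 0.0633 L

0.359 g Cu; 0.0633 L O₂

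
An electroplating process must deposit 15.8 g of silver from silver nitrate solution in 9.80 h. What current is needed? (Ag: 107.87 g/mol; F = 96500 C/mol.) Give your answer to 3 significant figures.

n(Ag) = 15.8 / 107.87 = 0.1465 mol
Ag⁺ + e⁻ → Ag, so n(e⁻) = 0.1465 mol
Q = 0.1465 × 96500 = 14140 C
I = Q / t = 14140 / 35280 s = 0.401 A

0.401 A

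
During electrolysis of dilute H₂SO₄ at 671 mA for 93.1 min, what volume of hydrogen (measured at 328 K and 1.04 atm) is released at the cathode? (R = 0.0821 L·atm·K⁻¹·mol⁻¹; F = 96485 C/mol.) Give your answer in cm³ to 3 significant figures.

503 cm³

Q = It = 0.671 × 5586 = 3748 C
n(e⁻) = 3748 / 96485 = 0.03885 mol
2H⁺ + 2e⁻ → H₂, so n(H₂) = 0.03885 / 2 = 0.01943 mol
V = nRT/P = 0.01943 × 0.0821 × 328 / 1.04 = 0.5031 L
= 503 cm³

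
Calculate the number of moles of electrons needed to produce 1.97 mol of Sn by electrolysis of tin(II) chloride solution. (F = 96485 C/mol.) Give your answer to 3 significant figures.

3.94 mol

Sn²⁺ + 2e⁻ → Sn, so n(e⁻) = 2 × 1.97 = 3.940 mol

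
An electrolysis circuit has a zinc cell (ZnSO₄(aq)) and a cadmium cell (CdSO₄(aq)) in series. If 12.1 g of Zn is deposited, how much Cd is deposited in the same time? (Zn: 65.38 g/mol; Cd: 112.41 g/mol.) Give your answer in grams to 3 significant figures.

n(Zn) = 12.1 / 65.38 = 0.1851 mol
Zn²⁺ + 2e⁻ → Zn, so n(e⁻) = 2 × 0.1851 = 0.3702 mol
Since the cells are in series, n(e⁻) in the Cd cell is also 0.3702 mol.
Cd²⁺ + 2e⁻ → Cd, so n(Cd) = 0.3702 / 2 = 0.1851 mol
m(Cd) = 0.1851 × 112.41 = 20.8 g

20.8 g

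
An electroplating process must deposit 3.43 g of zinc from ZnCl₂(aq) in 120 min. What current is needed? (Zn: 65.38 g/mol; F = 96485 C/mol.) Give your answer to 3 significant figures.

1.41 A

n(Zn) = 3.43 / 65.38 = 0.05246 mol
Zn²⁺ + 2e⁻ → Zn, so n(e⁻) = 2 × 0.05246 = 0.1049 mol
Q = 0.1049 × 96485 = 10120 C
I = Q / t = 10120 / 7200 s = 1.41 A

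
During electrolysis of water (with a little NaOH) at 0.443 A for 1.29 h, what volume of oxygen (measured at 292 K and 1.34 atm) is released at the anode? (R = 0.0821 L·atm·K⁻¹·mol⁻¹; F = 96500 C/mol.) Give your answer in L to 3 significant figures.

0.0954 L

Charge passed = 0.443 × 4644 = 2057 C
Moles of electrons = 2057 / 96500 = 0.02132 mol
2H₂O → O₂ + 4H⁺ + 4e⁻, so n(O₂) = 0.02132 / 4 = 0.005330 mol
V = nRT/P = 0.005330 × 0.0821 × 292 / 1.34 = 0.09536 L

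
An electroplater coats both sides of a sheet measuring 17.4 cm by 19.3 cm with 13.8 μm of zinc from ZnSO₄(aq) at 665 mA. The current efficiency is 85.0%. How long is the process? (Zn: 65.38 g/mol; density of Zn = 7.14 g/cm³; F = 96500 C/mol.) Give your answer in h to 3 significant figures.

9.60 h

Plated area = 2 × 17.4 × 19.3 = 671.6 cm²
Volume = 671.6 × 13.8×10⁻⁴ cm = 0.9268 cm³
m(Zn) = 0.9268 × 7.14 = 6.617 g
n(Zn) = 6.617 / 65.38 = 0.1012 mol; n(e⁻) = 2 × 0.1012 = 0.2024 mol
Q = 0.2024 × 96500 / 0.850 = 22980 C
t = 22980 / 0.665 = 34560 s = 9.60 h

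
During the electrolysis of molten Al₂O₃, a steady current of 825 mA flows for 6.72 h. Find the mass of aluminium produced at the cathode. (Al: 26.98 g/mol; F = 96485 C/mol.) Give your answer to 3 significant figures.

Charge passed = 0.825 × 24192 = 19960 C
n(e⁻) = 19960 / 96485 = 0.2069 mol
Al³⁺ + 3e⁻ → Al, so n(Al) = 0.2069 / 3 = 0.06897 mol
m = 0.06897 × 26.98 = 1.86 g

1.86 g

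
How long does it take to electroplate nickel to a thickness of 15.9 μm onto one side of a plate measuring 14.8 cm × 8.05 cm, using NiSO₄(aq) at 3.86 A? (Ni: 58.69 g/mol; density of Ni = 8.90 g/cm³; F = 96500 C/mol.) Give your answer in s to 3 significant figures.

Plated area = 14.8 × 8.05 = 119.1 cm²
Volume = 119.1 × 15.9×10⁻⁴ cm = 0.1894 cm³
m(Ni) = 0.1894 × 8.90 = 1.686 g
n(Ni) = 1.686 / 58.69 = 0.02873 mol; n(e⁻) = 2 × 0.02873 = 0.05746 mol
Q = 0.05746 × 96500 = 5545 C
t = 5545 / 3.86 = 1437 s

1440 s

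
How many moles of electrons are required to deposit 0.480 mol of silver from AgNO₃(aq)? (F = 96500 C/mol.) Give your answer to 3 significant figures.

Ag⁺ + e⁻ → Ag, so n(e⁻) = 1 × 0.480 = 0.4800 mol

0.480 mol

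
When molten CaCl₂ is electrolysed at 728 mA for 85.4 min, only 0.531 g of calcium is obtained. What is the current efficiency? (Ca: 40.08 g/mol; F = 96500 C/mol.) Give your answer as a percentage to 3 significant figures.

68.5%

Q = 0.728 × 5124 = 3730 C
n(e⁻) = 3730 / 96500 = 0.03865 mol
Ca²⁺ + 2e⁻ → Ca, so theoretical n(Ca) = 0.01933 mol → 0.7747 g
Efficiency = 0.531 / 0.7747 = 0.6854 = 68.5%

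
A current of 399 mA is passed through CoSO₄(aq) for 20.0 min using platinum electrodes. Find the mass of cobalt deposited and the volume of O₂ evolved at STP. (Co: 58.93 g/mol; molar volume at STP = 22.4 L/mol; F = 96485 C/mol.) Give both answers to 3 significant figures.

0.146 g Co; 0.0278 L O₂

Q = 0.399 × 1200 = 478.8 C; n(e⁻) = 478.8 / 96485 = 0.004962 mol
Cathode: Co²⁺ + 2e⁻ → Co → n(Co) = 0.004962/2 = 0.002481 mol → 0.146 g
Anode: 2H₂O → O₂ + 4H⁺ + 4e⁻ → n(O₂) = 0.004962/4 = 0.001241 mol → 0.0278 L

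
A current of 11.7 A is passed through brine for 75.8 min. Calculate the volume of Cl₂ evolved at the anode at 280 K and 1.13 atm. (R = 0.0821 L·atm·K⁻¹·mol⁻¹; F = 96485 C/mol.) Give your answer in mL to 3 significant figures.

Charge passed = 11.7 × 4548 = 53210 C
n(e⁻) = 53210 / 96485 = 0.5515 mol
2Cl⁻ → Cl₂ + 2e⁻, so n(Cl₂) = 0.5515 / 2 = 0.2758 mol
V = nRT/P = 0.2758 × 0.0821 × 280 / 1.13 = 5.611 L
= 5610 mL

5610 mL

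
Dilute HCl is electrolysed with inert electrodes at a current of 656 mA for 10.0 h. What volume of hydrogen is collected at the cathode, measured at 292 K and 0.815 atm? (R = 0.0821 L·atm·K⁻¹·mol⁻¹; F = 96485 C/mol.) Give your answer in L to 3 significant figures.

3.60 L

Q = 0.656 A × 36000 s = 23620 C
n(e⁻) = 23620 / 96485 = 0.2448 mol
2H⁺ + 2e⁻ → H₂, so n(H₂) = 0.2448 / 2 = 0.1224 mol
V = nRT/P = 0.1224 × 0.0821 × 292 / 0.815 = 3.600 L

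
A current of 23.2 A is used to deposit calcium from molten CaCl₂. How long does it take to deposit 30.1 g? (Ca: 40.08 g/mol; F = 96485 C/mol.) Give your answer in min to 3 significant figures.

104 min

n(Ca) = 30.1 / 40.08 = 0.7510 mol
Ca²⁺ + 2e⁻ → Ca, so n(e⁻) = 2 × 0.7510 = 1.502 mol
Q = 1.502 × 96485 = 1.449×10^5 C
t = Q / I = 1.449×10^5 / 23.2 = 6246 s = 104 min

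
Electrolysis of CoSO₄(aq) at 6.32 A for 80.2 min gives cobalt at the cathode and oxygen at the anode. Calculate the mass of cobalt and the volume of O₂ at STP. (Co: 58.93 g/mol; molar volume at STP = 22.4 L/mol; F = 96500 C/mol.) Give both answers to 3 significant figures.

Q = 6.32 × 4812 = 30410 C; n(e⁻) = 30410 / 96500 = 0.3151 mol
Cathode: Co²⁺ + 2e⁻ → Co → n(Co) = 0.3151/2 = 0.1576 mol → 9.29 g
Anode: 2H₂O → O₂ + 4H⁺ + 4e⁻ → n(O₂) = 0.3151/4 = 0.07878 mol → 1.76 L

9.29 g Co; 1.76 L O₂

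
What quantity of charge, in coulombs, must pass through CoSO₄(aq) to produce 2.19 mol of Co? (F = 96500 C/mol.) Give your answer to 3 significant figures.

4.23×10^5 C

Co²⁺ + 2e⁻ → Co, so n(e⁻) = 2 × 2.19 = 4.380 mol
Q = 4.380 × 96500 = 4.227×10^5 C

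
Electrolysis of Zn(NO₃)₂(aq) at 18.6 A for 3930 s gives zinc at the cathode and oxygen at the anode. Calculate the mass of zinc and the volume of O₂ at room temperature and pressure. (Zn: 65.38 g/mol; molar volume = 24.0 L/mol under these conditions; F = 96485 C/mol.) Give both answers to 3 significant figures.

24.8 g Zn; 4.55 L O₂

Q = 18.6 × 3930 = 73100 C; n(e⁻) = 73100 / 96485 = 0.7576 mol
Cathode: Zn²⁺ + 2e⁻ → Zn → n(Zn) = 0.7576/2 = 0.3788 mol → 24.8 g
Anode: 2H₂O → O₂ + 4H⁺ + 4e⁻ → n(O₂) = 0.7576/4 = 0.1894 mol → 4.55 L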